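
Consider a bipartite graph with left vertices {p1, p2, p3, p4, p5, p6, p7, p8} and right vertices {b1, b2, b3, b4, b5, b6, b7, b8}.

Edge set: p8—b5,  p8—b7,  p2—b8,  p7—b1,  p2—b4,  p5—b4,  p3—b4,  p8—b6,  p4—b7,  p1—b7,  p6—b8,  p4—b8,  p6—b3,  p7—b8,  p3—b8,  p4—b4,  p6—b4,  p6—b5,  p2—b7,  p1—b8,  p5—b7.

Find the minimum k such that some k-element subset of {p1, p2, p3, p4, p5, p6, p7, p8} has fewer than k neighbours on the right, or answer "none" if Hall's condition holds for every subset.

4

Take S = {p1, p2, p3, p4}. Its neighbourhood is {b4, b7, b8}, so |N(S)| = 3 < |S| = 4.
Every subset of size less than 4 has at least as many neighbours as members, so 4 is the minimum.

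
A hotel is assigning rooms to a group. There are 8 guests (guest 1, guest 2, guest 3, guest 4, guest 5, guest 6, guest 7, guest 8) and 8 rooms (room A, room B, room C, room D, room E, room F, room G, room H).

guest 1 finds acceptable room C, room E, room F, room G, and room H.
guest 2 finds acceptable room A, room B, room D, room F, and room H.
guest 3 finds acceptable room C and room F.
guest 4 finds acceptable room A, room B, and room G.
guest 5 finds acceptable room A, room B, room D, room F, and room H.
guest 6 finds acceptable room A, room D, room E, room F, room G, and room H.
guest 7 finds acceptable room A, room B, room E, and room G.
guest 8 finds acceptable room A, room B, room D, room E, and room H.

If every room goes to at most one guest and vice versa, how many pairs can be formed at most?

For example, pair guest 1→room E, guest 2→room H, guest 3→room C, guest 4→room B, guest 5→room F, guest 6→room A, guest 7→room G, guest 8→room D.
All 8 guests are matched, so no larger matching exists.

8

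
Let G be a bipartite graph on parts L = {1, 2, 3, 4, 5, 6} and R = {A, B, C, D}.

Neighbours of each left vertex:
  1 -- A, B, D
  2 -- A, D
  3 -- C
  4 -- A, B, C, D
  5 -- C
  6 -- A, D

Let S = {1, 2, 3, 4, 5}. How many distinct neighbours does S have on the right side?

The union of neighbours of {1, 2, 3, 4, 5} is {A, B, C, D}, which has 4 elements.
Since |N(S)| = 4 < |S| = 5, Hall's condition fails for this subset.

4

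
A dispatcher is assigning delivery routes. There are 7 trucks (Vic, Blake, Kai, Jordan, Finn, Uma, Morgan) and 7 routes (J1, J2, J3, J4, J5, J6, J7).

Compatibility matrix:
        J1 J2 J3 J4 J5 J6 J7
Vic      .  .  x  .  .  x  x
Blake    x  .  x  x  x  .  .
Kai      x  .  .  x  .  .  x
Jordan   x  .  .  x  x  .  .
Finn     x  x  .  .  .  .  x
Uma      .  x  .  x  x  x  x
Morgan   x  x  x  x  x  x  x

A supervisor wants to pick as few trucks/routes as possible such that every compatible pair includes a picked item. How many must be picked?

7

The 7 edges Vic–J3, Blake–J5, Kai–J4, Jordan–J1, Finn–J7, Uma–J2, Morgan–J6 form a matching, so any vertex cover needs at least 7 vertices (one per matched edge).
Conversely {Vic, Blake, Kai, Jordan, Finn, Uma, Morgan} meets every edge and has exactly 7 vertices, so 7 is optimal.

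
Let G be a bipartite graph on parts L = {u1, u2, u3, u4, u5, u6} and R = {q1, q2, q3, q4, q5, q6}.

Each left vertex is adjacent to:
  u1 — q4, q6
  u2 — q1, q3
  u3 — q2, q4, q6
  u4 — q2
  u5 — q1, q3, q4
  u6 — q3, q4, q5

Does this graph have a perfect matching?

Yes

For example, pair u1-q4, u2-q1, u3-q6, u4-q2, u5-q3, u6-q5.
All 6 left vertices are covered.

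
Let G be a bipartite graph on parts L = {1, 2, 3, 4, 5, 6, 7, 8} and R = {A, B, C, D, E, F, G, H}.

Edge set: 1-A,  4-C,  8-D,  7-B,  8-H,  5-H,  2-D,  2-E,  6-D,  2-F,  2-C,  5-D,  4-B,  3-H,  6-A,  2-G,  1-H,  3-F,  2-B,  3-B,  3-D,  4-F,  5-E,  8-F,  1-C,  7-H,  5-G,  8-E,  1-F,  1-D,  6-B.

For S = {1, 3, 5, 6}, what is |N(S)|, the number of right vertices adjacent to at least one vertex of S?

The union of neighbours of {1, 3, 5, 6} is {A, B, C, D, E, F, G, H}, which has 8 elements.
Since |N(S)| = 8 ≥ |S| = 4, Hall's condition holds for this subset.

8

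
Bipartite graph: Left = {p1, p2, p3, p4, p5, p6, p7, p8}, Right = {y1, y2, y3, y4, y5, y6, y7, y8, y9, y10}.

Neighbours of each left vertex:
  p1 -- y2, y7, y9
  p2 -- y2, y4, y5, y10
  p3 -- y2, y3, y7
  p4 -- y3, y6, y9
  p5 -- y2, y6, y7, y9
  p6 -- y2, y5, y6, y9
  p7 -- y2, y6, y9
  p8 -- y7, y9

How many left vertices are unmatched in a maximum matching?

1

One maximum matching: p1-y7, p2-y10, p3-y3, p4-y9, p5-y6, p6-y5, p7-y2.
The set {p1, p3, p4, p5, p7, p8} has only 5 neighbours ({y2, y3, y6, y7, y9}), so by Hall's theorem at most 7 of the 8 left vertices can be matched.
That matches 7 of the 8, leaving 1 unmatched; no matching can do better.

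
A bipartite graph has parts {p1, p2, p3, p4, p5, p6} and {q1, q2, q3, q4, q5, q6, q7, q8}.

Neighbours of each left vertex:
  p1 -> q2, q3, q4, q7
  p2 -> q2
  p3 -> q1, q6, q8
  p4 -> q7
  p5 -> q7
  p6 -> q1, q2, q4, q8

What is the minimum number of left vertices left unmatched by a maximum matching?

1

A valid assignment of size 5: p1→q4, p2→q2, p3→q6, p4→q7, p6→q8.
The set {p4, p5} has only 1 neighbour ({q7}), so by Hall's theorem at most 5 of the 6 left vertices can be matched.
That matches 5 of the 6, leaving 1 unmatched; no matching can do better.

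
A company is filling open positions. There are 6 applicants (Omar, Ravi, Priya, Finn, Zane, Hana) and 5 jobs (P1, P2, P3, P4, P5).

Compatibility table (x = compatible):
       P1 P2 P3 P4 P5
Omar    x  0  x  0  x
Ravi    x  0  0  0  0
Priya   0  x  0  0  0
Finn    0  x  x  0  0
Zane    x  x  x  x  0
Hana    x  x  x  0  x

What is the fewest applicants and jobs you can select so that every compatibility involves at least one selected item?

{Zane, P1, P2, P3, P5} is a vertex cover of size 5: every edge has an endpoint in this set.
No smaller cover exists because Omar–P5, Ravi–P1, Priya–P2, Finn–P3, Zane–P4 is a matching of size 5, and a cover must include an endpoint of each of these disjoint edges (König's theorem).

5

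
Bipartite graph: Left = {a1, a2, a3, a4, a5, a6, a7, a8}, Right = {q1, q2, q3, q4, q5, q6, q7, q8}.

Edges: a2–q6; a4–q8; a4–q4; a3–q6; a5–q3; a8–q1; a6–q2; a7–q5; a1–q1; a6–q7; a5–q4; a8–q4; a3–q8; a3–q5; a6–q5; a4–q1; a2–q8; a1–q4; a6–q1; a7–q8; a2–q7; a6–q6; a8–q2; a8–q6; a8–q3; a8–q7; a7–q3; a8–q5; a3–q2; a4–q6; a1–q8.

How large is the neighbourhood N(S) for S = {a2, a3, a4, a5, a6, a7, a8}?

8

The union of neighbours of {a2, a3, a4, a5, a6, a7, a8} is {q1, q2, q3, q4, q5, q6, q7, q8}, which has 8 elements.
Since |N(S)| = 8 ≥ |S| = 7, Hall's condition holds for this subset.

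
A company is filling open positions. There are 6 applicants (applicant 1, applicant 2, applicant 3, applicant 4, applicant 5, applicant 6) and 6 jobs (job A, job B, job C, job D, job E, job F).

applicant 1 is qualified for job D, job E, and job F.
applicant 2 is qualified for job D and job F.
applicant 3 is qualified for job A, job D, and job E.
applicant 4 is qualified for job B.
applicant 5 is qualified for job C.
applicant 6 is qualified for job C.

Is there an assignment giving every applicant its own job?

The set {applicant 5, applicant 6} has only 1 neighbour ({job C}), so by Hall's theorem at most 5 of the 6 applicants can be matched.
Hence no matching covers every applicant.

No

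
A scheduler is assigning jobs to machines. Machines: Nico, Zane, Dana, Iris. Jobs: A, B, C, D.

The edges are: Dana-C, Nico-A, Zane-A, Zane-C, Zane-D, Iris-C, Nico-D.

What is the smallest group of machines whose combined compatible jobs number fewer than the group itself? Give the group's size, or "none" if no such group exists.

Take S = {Dana, Iris}. Its neighbourhood is {C}, so |N(S)| = 1 < |S| = 2.
No single vertex violates Hall's condition since each has at least one neighbour, so 2 is the minimum.

2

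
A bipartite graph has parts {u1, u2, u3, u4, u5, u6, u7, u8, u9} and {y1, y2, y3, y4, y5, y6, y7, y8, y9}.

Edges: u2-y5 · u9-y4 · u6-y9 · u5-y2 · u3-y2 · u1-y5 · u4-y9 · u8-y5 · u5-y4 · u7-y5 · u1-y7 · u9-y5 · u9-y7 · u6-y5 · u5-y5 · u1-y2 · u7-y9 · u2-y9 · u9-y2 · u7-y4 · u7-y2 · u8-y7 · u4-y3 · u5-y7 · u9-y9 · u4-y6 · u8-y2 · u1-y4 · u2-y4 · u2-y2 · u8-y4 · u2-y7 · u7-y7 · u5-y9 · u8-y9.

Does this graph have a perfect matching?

The set {u1, u2, u3, u5, u6, u7, u8, u9} has only 5 neighbours ({y2, y4, y5, y7, y9}), so by Hall's theorem at most 6 of the 9 left vertices can be matched.
Hence no matching covers every left vertex.

No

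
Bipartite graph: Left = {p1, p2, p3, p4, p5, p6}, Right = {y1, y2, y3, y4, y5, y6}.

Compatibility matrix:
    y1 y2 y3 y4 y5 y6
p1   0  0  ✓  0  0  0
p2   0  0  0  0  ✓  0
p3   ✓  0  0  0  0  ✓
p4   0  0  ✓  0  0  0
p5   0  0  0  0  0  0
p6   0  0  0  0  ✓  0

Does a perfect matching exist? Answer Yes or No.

The set {p1, p2, p4, p5, p6} has only 2 neighbours ({y3, y5}), so by Hall's theorem at most 3 of the 6 left vertices can be matched.
Hence no matching covers every left vertex.

No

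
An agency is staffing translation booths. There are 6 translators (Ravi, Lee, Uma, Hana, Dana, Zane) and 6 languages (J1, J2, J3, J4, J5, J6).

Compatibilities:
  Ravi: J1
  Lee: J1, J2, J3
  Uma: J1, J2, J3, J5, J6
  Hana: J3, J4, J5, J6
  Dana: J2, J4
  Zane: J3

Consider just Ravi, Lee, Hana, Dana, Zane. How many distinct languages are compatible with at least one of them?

The union of neighbours of {Ravi, Lee, Hana, Dana, Zane} is {J1, J2, J3, J4, J5, J6}, which has 6 elements.
Since |N(S)| = 6 ≥ |S| = 5, Hall's condition holds for this subset.

6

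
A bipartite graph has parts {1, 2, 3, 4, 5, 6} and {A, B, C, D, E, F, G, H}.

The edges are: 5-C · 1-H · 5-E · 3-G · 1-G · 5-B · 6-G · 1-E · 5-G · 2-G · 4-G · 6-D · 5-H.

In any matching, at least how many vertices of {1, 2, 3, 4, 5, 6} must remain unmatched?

2

One maximum matching: 1–H, 2–G, 5–E, 6–D.
The set {2, 3, 4} has only 1 neighbour ({G}), so by Hall's theorem at most 4 of the 6 left vertices can be matched.
That matches 4 of the 6, leaving 2 unmatched; no matching can do better.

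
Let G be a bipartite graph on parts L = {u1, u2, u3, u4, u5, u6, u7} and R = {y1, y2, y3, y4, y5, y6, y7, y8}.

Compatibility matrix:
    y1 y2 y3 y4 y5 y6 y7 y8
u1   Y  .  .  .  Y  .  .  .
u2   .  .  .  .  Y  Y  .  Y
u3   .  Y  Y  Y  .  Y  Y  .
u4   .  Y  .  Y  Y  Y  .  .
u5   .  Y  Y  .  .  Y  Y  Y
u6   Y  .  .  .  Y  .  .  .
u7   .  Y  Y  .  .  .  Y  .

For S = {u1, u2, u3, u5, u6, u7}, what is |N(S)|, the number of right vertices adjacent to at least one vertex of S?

8

The union of neighbours of {u1, u2, u3, u5, u6, u7} is {y1, y2, y3, y4, y5, y6, y7, y8}, which has 8 elements.
Since |N(S)| = 8 ≥ |S| = 6, Hall's condition holds for this subset.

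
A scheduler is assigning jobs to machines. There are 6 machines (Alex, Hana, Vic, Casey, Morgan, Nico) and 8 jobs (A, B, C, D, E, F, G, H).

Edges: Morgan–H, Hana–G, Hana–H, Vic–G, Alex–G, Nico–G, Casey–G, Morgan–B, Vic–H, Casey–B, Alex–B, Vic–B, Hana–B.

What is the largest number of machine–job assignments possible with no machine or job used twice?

3

A valid assignment of size 3: Alex–G, Hana–H, Vic–B.
The set {Alex, Hana, Vic, Casey, Morgan, Nico} has only 3 neighbours ({B, G, H}), so by Hall's theorem at most 3 of the 6 machines can be matched.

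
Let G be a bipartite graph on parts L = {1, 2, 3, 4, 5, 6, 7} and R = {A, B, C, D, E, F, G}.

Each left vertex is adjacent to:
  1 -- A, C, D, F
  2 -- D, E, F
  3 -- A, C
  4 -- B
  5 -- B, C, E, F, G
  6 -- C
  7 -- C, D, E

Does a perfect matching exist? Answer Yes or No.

One maximum matching: 1–F, 2–D, 3–A, 4–B, 5–G, 6–C, 7–E.
Every left vertex is matched, so this is a perfect matching.

Yes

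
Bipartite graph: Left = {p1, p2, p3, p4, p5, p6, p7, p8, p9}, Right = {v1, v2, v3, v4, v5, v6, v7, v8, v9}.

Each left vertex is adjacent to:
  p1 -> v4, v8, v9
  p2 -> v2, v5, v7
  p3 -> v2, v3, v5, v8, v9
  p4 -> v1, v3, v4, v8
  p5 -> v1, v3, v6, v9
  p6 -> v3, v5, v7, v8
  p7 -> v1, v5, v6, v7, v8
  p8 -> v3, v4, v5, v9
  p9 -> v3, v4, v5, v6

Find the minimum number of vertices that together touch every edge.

The 9 edges p1–v9, p2–v2, p3–v5, p4–v8, p5–v3, p6–v7, p7–v1, p8–v4, p9–v6 form a matching, so any vertex cover needs at least 9 vertices (one per matched edge).
Conversely {p1, p2, p3, p4, p5, p6, p7, p8, p9} meets every edge and has exactly 9 vertices, so 9 is optimal.

9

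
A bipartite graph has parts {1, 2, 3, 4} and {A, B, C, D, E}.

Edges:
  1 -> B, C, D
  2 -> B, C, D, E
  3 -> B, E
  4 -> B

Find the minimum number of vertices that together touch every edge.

A maximum matching has 4 edges (e.g. 1–D, 2–C, 3–E, 4–B).
By König's theorem the minimum vertex cover has the same size. One such cover is {1, 2, 3, 4}.

4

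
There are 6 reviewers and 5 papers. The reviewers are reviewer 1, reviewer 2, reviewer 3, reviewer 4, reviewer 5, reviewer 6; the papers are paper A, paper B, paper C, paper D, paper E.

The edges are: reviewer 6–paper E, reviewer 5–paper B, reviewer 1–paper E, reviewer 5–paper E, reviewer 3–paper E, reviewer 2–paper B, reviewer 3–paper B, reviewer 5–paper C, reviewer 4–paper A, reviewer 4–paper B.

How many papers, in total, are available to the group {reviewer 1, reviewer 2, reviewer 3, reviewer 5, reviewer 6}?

3

The union of neighbours of {reviewer 1, reviewer 2, reviewer 3, reviewer 5, reviewer 6} is {paper B, paper C, paper E}, which has 3 elements.
Since |N(S)| = 3 < |S| = 5, Hall's condition fails for this subset.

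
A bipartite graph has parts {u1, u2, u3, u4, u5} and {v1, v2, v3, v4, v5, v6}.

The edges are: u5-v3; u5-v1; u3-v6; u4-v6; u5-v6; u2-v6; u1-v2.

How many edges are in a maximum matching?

One maximum matching: u1→v2, u2→v6, u5→v1.
The set {u2, u3, u4} has only 1 neighbour ({v6}), so by Hall's theorem at most 3 of the 5 left vertices can be matched.

3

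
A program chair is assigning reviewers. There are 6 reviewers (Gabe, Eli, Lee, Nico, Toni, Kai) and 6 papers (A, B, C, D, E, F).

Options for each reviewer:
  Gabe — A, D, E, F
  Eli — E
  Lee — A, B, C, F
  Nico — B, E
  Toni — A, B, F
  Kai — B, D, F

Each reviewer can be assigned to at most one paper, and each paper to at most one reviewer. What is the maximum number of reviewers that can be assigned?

For example, pair Gabe-D, Eli-E, Lee-C, Nico-B, Toni-A, Kai-F.
This saturates every reviewer, so 6 is the maximum.

6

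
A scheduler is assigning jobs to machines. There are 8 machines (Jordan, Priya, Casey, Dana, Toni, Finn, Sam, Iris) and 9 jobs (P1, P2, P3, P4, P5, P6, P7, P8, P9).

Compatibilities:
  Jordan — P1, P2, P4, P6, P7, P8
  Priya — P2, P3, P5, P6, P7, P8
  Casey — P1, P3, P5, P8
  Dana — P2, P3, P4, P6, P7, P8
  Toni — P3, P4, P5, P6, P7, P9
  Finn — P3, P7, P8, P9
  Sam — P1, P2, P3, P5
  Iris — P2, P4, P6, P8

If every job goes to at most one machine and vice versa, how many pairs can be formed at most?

One maximum matching: Jordan–P7, Priya–P3, Casey–P5, Dana–P2, Toni–P6, Finn–P9, Sam–P1, Iris–P8.
This saturates every machine, so 8 is the maximum.

8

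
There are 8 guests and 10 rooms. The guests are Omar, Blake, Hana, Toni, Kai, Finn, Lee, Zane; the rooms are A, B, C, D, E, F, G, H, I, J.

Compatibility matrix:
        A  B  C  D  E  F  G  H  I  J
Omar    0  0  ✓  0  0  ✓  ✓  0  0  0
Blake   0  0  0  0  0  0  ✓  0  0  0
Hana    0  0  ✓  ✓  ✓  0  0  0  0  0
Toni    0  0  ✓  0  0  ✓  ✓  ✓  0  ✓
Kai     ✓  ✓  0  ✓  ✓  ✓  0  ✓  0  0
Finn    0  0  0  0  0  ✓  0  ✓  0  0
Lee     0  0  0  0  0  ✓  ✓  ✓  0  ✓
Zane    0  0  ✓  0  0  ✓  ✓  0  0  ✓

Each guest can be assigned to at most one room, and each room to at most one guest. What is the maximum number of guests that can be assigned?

7

A valid assignment of size 7: Omar-C, Blake-G, Hana-E, Toni-J, Kai-A, Finn-F, Lee-H.
The set {Omar, Blake, Toni, Finn, Lee, Zane} has only 5 neighbours ({C, F, G, H, J}), so by Hall's theorem at most 7 of the 8 guests can be matched.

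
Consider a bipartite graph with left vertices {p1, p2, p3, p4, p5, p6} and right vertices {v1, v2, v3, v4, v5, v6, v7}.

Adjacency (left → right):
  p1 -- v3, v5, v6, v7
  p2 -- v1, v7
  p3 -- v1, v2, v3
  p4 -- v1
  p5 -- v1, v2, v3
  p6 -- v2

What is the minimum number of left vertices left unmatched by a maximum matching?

For example, pair p1-v6, p2-v7, p3-v3, p4-v1, p5-v2.
The set {p3, p4, p5, p6} has only 3 neighbours ({v1, v2, v3}), so by Hall's theorem at most 5 of the 6 left vertices can be matched.
That matches 5 of the 6, leaving 1 unmatched; no matching can do better.

1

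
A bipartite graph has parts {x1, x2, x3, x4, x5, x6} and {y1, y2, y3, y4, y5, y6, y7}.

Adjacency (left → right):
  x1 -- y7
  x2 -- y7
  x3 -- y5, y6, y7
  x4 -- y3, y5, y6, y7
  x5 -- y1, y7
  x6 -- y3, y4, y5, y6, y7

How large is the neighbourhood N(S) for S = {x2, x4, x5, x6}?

6

The union of neighbours of {x2, x4, x5, x6} is {y1, y3, y4, y5, y6, y7}, which has 6 elements.
Since |N(S)| = 6 ≥ |S| = 4, Hall's condition holds for this subset.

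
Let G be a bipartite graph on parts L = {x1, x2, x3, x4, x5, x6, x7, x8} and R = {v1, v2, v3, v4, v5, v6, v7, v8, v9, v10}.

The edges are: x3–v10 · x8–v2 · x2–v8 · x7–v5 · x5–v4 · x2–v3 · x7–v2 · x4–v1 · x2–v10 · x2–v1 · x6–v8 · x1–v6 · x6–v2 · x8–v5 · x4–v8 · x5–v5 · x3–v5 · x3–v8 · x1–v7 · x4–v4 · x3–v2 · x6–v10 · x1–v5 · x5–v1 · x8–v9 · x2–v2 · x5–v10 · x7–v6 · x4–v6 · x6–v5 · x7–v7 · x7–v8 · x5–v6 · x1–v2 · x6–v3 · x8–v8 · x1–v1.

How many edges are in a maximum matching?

One maximum matching: x1→v1, x2→v10, x3→v5, x4→v8, x5→v4, x6→v3, x7→v6, x8→v2.
This saturates every left vertex, so 8 is the maximum.

8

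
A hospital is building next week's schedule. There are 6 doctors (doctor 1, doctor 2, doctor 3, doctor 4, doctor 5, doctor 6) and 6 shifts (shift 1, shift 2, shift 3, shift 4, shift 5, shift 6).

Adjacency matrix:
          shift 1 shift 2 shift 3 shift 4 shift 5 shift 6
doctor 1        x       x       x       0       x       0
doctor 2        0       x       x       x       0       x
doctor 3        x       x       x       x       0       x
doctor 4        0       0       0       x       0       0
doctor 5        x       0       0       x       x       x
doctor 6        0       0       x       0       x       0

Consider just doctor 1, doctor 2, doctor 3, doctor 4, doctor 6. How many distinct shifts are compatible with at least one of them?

6

The union of neighbours of {doctor 1, doctor 2, doctor 3, doctor 4, doctor 6} is {shift 1, shift 2, shift 3, shift 4, shift 5, shift 6}, which has 6 elements.
Since |N(S)| = 6 ≥ |S| = 5, Hall's condition holds for this subset.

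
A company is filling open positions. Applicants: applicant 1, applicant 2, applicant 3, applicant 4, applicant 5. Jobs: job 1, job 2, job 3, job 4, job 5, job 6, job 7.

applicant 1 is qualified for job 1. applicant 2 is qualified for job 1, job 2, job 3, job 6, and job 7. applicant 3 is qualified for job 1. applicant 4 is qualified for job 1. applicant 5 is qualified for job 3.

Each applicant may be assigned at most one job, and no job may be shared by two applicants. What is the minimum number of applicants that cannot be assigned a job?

2

One maximum matching: applicant 1→job 1, applicant 2→job 7, applicant 5→job 3.
The set {applicant 1, applicant 3, applicant 4} has only 1 neighbour ({job 1}), so by Hall's theorem at most 3 of the 5 applicants can be matched.
That matches 3 of the 5, leaving 2 unmatched; no matching can do better.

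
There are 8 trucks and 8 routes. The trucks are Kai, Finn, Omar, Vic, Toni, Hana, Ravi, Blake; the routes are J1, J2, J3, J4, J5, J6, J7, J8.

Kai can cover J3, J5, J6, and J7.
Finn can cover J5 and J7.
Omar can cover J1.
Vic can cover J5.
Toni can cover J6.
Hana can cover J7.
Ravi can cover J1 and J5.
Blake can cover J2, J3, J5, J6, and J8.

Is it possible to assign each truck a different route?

The set {Finn, Omar, Vic, Hana, Ravi} has only 3 neighbours ({J1, J5, J7}), so by Hall's theorem at most 6 of the 8 trucks can be matched.
Hence no matching covers every truck.

No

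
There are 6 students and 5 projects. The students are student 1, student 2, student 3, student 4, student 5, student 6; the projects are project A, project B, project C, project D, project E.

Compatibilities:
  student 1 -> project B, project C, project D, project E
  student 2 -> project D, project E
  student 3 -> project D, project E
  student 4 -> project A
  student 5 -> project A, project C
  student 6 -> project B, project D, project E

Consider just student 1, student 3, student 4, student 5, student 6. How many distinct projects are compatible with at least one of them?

The union of neighbours of {student 1, student 3, student 4, student 5, student 6} is {project A, project B, project C, project D, project E}, which has 5 elements.
Since |N(S)| = 5 ≥ |S| = 5, Hall's condition holds for this subset.

5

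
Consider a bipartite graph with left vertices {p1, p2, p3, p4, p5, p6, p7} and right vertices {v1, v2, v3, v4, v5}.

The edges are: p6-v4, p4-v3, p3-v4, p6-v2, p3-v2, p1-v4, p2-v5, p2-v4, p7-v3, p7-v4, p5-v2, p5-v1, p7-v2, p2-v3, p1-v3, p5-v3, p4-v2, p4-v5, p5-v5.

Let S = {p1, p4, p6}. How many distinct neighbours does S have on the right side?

4

The union of neighbours of {p1, p4, p6} is {v2, v3, v4, v5}, which has 4 elements.
Since |N(S)| = 4 ≥ |S| = 3, Hall's condition holds for this subset.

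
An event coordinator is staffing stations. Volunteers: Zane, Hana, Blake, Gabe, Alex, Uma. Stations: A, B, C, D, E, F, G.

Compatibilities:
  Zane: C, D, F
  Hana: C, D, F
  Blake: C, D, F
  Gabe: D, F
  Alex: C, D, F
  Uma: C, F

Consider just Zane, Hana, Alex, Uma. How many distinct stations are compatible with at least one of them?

The union of neighbours of {Zane, Hana, Alex, Uma} is {C, D, F}, which has 3 elements.
Since |N(S)| = 3 < |S| = 4, Hall's condition fails for this subset.

3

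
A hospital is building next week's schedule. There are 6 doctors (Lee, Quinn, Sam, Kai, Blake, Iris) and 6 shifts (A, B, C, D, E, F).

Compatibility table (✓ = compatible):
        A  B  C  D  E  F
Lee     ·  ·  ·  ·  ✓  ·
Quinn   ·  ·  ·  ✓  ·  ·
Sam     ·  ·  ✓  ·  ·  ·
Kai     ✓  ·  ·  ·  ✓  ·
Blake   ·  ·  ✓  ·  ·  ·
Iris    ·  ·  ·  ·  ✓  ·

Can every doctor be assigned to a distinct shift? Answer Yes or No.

No

The set {Lee, Sam, Blake, Iris} has only 2 neighbours ({C, E}), so by Hall's theorem at most 4 of the 6 doctors can be matched.
Hence no matching covers every doctor.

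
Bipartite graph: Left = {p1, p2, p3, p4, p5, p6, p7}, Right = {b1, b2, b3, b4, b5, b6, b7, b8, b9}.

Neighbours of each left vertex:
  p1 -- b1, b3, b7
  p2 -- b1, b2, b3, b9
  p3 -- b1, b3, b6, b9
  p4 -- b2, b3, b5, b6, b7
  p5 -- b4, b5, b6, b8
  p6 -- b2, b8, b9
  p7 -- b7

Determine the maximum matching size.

7

A valid assignment of size 7: p1-b1, p2-b3, p3-b6, p4-b5, p5-b8, p6-b2, p7-b7.
All 7 left vertices are matched, so no larger matching exists.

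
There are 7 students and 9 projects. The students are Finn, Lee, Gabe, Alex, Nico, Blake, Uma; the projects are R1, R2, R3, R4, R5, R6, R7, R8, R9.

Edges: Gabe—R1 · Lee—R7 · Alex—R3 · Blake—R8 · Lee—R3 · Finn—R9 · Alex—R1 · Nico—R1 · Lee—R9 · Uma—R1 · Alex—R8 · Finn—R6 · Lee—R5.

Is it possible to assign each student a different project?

No

The set {Gabe, Nico, Uma} has only 1 neighbour ({R1}), so by Hall's theorem at most 5 of the 7 students can be matched.
Hence no matching covers every student.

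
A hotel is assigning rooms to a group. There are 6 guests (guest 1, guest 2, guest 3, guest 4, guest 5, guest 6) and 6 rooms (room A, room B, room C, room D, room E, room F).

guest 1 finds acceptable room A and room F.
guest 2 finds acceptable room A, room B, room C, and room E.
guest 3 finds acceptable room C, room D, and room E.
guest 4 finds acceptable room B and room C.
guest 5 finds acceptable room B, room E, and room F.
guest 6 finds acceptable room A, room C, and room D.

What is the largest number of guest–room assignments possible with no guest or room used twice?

One maximum matching: guest 1–room A, guest 2–room B, guest 3–room E, guest 4–room C, guest 5–room F, guest 6–room D.
This saturates every guest, so 6 is the maximum.

6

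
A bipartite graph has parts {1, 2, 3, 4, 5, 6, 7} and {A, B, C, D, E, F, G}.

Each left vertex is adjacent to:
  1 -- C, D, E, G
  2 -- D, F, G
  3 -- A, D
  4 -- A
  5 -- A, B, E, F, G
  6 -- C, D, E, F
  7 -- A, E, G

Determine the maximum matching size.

One maximum matching: 1–G, 2–F, 3–D, 4–A, 5–B, 6–C, 7–E.
This saturates every left vertex, so 7 is the maximum.

7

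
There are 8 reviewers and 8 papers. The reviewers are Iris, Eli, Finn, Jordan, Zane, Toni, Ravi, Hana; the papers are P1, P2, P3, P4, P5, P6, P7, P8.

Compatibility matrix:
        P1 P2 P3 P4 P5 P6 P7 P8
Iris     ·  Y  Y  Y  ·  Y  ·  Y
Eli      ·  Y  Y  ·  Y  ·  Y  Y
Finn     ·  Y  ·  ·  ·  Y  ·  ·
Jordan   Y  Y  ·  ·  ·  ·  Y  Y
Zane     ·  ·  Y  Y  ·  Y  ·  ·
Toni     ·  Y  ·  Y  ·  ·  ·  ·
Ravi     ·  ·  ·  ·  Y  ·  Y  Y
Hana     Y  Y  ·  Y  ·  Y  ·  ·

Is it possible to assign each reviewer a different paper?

Yes

For example, pair Iris→P8, Eli→P3, Finn→P2, Jordan→P7, Zane→P6, Toni→P4, Ravi→P5, Hana→P1.
All 8 reviewers are covered.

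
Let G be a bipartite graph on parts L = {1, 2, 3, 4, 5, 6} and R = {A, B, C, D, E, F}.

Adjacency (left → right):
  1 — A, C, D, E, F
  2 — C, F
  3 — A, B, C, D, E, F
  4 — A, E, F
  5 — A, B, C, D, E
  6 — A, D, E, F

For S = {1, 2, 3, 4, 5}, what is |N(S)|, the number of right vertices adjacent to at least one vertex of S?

6

The union of neighbours of {1, 2, 3, 4, 5} is {A, B, C, D, E, F}, which has 6 elements.
Since |N(S)| = 6 ≥ |S| = 5, Hall's condition holds for this subset.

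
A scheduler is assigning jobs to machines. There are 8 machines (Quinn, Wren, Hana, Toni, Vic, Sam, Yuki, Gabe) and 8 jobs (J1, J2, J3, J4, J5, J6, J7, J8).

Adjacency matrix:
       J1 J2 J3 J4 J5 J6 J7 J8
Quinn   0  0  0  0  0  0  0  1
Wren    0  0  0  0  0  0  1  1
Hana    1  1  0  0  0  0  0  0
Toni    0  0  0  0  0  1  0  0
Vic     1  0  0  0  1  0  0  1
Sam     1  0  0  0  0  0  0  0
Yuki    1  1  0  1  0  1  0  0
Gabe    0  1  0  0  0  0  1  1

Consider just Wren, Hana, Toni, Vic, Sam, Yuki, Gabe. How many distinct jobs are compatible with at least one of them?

The union of neighbours of {Wren, Hana, Toni, Vic, Sam, Yuki, Gabe} is {J1, J2, J4, J5, J6, J7, J8}, which has 7 elements.
Since |N(S)| = 7 ≥ |S| = 7, Hall's condition holds for this subset.

7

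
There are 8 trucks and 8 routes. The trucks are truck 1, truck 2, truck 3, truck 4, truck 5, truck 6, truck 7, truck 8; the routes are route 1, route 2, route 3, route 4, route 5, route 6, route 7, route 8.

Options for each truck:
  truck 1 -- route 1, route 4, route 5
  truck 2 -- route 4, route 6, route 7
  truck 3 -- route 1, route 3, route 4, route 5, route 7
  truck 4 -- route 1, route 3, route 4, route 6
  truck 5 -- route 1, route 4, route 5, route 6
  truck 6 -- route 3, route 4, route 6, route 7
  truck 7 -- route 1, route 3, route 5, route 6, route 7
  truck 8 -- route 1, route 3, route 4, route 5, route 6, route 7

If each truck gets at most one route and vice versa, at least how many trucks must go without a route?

A valid assignment of size 6: truck 1-route 5, truck 2-route 6, truck 3-route 1, truck 4-route 3, truck 5-route 4, truck 6-route 7.
The set {truck 1, truck 2, truck 3, truck 4, truck 5, truck 6, truck 7, truck 8} has only 6 neighbours ({route 1, route 3, route 4, route 5, route 6, route 7}), so by Hall's theorem at most 6 of the 8 trucks can be matched.
That matches 6 of the 8, leaving 2 unmatched; no matching can do better.

2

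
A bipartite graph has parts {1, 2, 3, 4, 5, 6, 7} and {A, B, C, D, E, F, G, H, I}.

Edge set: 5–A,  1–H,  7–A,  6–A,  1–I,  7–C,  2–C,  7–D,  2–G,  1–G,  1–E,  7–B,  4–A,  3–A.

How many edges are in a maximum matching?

4

One maximum matching: 1-E, 2-C, 3-A, 7-B.
The set {3, 4, 5, 6} has only 1 neighbour ({A}), so by Hall's theorem at most 4 of the 7 left vertices can be matched.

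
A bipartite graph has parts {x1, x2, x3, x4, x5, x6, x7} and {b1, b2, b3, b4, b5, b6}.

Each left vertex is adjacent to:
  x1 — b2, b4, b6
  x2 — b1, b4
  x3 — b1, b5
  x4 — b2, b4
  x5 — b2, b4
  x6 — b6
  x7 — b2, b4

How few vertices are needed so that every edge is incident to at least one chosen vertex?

5

{x2, x3, b2, b4, b6} is a vertex cover of size 5: every edge has an endpoint in this set.
No smaller cover exists because x1–b6, x2–b1, x3–b5, x4–b2, x5–b4 is a matching of size 5, and a cover must include an endpoint of each of these disjoint edges (König's theorem).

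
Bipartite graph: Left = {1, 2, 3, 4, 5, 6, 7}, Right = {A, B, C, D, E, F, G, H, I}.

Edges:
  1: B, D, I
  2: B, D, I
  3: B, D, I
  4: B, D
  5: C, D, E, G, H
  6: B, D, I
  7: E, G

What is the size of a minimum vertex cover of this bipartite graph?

The 5 edges 1–I, 2–D, 3–B, 5–G, 7–E form a matching, so any vertex cover needs at least 5 vertices (one per matched edge).
Conversely {5, 7, B, D, I} meets every edge and has exactly 5 vertices, so 5 is optimal.

5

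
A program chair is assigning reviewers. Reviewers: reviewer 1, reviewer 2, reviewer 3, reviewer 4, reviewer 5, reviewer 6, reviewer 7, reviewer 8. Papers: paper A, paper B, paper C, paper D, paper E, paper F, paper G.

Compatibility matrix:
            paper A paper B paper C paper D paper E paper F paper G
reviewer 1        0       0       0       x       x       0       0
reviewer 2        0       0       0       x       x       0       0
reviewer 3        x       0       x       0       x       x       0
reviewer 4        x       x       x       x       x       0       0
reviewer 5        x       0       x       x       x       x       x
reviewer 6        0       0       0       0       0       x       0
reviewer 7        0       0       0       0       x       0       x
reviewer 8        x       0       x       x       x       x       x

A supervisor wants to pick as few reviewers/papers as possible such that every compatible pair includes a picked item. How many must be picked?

7

{reviewer 4, paper A, paper C, paper D, paper E, paper F, paper G} is a vertex cover of size 7: every edge has an endpoint in this set.
No smaller cover exists because reviewer 1–paper E, reviewer 2–paper D, reviewer 3–paper A, reviewer 4–paper B, reviewer 5–paper C, reviewer 6–paper F, reviewer 7–paper G is a matching of size 7, and a cover must include an endpoint of each of these disjoint edges (König's theorem).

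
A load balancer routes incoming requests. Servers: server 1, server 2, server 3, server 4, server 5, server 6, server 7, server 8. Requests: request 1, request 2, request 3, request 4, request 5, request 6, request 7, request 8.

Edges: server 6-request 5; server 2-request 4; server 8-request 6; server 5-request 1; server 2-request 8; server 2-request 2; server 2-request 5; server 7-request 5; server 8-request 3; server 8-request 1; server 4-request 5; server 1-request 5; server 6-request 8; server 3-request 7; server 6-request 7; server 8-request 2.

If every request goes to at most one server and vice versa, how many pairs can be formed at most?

6

A valid assignment of size 6: server 1–request 5, server 2–request 4, server 3–request 7, server 5–request 1, server 6–request 8, server 8–request 6.
The set {server 1, server 4, server 7} has only 1 neighbour ({request 5}), so by Hall's theorem at most 6 of the 8 servers can be matched.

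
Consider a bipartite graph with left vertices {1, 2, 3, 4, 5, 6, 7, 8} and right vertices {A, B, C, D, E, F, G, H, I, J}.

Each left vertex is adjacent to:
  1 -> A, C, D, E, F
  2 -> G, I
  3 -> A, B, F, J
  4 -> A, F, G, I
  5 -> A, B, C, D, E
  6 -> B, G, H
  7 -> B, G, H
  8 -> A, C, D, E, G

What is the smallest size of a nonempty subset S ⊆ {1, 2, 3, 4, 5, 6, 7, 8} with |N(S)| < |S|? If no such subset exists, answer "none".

A matching saturating every left vertex exists, for instance 1→E, 2→I, 3→J, 4→F, 5→A, 6→B, 7→H, 8→G.
By Hall's marriage theorem, this means |N(S)| ≥ |S| for every subset S, so no violating subset exists.

none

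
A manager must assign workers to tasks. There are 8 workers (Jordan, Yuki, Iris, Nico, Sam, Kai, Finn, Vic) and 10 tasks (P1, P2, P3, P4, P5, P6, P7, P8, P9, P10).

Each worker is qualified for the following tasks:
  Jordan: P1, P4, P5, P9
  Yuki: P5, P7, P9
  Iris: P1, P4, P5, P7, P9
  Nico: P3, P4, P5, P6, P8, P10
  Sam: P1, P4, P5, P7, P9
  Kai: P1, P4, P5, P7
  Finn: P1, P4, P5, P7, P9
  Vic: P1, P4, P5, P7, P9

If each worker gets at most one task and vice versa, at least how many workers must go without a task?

For example, pair Jordan-P4, Yuki-P5, Iris-P9, Nico-P3, Sam-P7, Kai-P1.
The set {Jordan, Yuki, Iris, Sam, Kai, Finn, Vic} has only 5 neighbours ({P1, P4, P5, P7, P9}), so by Hall's theorem at most 6 of the 8 workers can be matched.
That matches 6 of the 8, leaving 2 unmatched; no matching can do better.

2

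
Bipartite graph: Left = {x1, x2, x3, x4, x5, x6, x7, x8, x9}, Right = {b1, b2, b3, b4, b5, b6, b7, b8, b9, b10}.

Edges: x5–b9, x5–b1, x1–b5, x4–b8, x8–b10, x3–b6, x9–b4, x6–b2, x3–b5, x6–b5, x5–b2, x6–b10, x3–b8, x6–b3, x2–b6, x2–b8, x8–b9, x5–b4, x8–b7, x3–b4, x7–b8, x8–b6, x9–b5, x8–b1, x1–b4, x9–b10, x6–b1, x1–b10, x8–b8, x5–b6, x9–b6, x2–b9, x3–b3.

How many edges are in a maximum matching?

For example, pair x1-b4, x2-b9, x3-b6, x4-b8, x5-b1, x6-b2, x8-b7, x9-b5.
The set {x4, x7} has only 1 neighbour ({b8}), so by Hall's theorem at most 8 of the 9 left vertices can be matched.

8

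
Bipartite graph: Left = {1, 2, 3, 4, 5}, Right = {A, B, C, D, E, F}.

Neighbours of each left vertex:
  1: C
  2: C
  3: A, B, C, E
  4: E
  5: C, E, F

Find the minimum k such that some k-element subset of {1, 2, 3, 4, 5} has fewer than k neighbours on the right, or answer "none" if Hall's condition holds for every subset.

Take S = {1, 2}. Its neighbourhood is {C}, so |N(S)| = 1 < |S| = 2.
No single vertex violates Hall's condition since each has at least one neighbour, so 2 is the minimum.

2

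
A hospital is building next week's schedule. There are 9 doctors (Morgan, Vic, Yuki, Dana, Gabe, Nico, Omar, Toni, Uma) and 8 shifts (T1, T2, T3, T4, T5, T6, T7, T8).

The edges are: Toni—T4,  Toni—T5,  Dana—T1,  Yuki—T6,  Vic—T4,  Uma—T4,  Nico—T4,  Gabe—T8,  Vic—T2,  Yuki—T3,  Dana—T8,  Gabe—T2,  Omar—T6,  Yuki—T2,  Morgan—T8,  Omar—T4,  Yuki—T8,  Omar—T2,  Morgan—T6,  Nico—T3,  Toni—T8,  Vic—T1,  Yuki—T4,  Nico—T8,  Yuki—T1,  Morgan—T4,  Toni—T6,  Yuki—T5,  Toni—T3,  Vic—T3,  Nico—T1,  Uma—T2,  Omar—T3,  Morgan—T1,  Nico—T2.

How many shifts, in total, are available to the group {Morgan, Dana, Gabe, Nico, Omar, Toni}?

7

The union of neighbours of {Morgan, Dana, Gabe, Nico, Omar, Toni} is {T1, T2, T3, T4, T5, T6, T8}, which has 7 elements.
Since |N(S)| = 7 ≥ |S| = 6, Hall's condition holds for this subset.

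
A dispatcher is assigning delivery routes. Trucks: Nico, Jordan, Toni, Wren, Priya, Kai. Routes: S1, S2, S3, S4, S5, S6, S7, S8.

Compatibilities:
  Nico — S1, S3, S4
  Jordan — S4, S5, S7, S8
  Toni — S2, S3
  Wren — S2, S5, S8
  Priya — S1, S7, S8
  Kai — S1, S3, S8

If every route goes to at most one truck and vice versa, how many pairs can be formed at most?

6

A valid assignment of size 6: Nico→S3, Jordan→S4, Toni→S2, Wren→S5, Priya→S7, Kai→S8.
This saturates every truck, so 6 is the maximum.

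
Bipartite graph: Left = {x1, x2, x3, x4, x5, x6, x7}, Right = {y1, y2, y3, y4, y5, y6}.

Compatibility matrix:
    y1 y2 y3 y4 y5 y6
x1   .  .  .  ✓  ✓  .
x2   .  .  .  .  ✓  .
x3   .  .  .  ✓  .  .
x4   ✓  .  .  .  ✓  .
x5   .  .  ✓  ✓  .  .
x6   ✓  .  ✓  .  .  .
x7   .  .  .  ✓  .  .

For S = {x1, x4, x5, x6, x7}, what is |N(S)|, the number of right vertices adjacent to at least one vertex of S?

The union of neighbours of {x1, x4, x5, x6, x7} is {y1, y3, y4, y5}, which has 4 elements.
Since |N(S)| = 4 < |S| = 5, Hall's condition fails for this subset.

4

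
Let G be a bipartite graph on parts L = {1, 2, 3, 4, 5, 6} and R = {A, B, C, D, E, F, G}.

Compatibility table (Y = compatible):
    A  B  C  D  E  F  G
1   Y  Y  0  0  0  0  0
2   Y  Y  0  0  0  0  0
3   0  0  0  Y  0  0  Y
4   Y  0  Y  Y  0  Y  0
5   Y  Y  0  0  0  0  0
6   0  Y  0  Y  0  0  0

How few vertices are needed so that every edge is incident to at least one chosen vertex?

The 5 edges 1–A, 2–B, 3–G, 4–F, 6–D form a matching, so any vertex cover needs at least 5 vertices (one per matched edge).
Conversely {3, 4, 6, A, B} meets every edge and has exactly 5 vertices, so 5 is optimal.

5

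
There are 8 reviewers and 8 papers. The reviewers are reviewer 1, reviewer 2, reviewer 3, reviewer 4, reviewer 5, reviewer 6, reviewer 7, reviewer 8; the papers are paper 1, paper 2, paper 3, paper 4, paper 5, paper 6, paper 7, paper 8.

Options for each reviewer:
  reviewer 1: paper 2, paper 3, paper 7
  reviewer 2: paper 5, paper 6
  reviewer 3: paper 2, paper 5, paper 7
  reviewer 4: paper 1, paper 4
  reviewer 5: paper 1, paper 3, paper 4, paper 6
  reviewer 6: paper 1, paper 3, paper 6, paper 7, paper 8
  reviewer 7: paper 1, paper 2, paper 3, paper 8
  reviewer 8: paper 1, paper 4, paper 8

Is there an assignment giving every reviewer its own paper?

Yes

A valid assignment of size 8: reviewer 1-paper 7, reviewer 2-paper 6, reviewer 3-paper 5, reviewer 4-paper 1, reviewer 5-paper 3, reviewer 6-paper 8, reviewer 7-paper 2, reviewer 8-paper 4.
All 8 reviewers are covered.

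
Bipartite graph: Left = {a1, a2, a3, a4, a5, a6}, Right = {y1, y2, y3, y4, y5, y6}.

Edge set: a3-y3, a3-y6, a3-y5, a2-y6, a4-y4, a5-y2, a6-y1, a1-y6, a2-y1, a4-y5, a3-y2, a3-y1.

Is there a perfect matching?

No

The set {a1, a2, a6} has only 2 neighbours ({y1, y6}), so by Hall's theorem at most 5 of the 6 left vertices can be matched.
Hence no matching covers every left vertex.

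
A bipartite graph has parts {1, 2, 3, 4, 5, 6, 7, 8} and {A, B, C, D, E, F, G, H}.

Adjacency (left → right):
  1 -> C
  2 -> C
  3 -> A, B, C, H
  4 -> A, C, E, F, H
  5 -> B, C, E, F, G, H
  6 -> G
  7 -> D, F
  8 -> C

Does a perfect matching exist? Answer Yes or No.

No

The set {1, 2, 8} has only 1 neighbour ({C}), so by Hall's theorem at most 6 of the 8 left vertices can be matched.
Hence no matching covers every left vertex.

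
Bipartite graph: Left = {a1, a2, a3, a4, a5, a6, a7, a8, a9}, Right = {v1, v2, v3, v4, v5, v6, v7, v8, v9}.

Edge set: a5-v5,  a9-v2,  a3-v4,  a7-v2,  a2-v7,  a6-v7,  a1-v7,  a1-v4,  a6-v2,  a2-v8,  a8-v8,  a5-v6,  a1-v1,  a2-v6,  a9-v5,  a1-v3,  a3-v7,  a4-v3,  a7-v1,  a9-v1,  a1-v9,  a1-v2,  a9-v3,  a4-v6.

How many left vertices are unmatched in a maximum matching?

0

For example, pair a1→v9, a2→v6, a3→v4, a4→v3, a5→v5, a6→v7, a7→v1, a8→v8, a9→v2.
This saturates every left vertex, so 9 is the maximum.
That matches 9 of the 9, leaving 0 unmatched; no matching can do better.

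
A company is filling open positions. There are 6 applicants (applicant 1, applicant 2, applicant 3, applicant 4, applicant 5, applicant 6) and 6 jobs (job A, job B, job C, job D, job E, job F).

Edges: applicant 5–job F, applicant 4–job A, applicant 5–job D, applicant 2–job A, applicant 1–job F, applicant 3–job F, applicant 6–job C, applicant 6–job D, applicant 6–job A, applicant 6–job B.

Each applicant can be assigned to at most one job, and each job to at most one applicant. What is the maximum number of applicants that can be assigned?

4

One maximum matching: applicant 1-job F, applicant 2-job A, applicant 5-job D, applicant 6-job B.
The set {applicant 1, applicant 2, applicant 3, applicant 4} has only 2 neighbours ({job A, job F}), so by Hall's theorem at most 4 of the 6 applicants can be matched.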